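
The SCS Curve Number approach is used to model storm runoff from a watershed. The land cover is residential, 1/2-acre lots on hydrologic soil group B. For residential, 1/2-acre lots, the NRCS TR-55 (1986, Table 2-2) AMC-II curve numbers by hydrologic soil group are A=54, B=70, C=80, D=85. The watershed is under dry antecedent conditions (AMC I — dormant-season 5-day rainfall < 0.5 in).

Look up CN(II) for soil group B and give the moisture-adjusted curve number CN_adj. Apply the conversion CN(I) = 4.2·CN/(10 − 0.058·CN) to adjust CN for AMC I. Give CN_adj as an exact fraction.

NRCS table: residential, 1/2-acre lots, soil group B → CN(II) = 70
Dry (AMC I): CN(I) = 4.2·70/(10 − 0.058·70) = 294/(297/50) = 4900/99 ≈ 49.495

CN_adj = 4900/99 ≈ 49.495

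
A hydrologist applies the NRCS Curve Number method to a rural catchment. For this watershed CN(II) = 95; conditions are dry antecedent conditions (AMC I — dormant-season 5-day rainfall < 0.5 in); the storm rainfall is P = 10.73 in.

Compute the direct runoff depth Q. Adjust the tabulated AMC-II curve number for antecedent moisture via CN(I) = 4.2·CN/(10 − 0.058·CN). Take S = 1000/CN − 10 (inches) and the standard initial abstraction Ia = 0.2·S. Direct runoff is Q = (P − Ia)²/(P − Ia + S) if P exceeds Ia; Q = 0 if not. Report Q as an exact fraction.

Q = 174830188129/18678267300 in ≈ 9.360 in

CN(I) from CN(II)=95: (4.2·95)/(10 − 0.058·95) = 39900/449 ≈ 88.864
Max retention: S = 1000/(39900/449) − 10 = 500/399 in (≈ 1.253 in)
Initial abstraction Ia = S/5 = (500/399)/5 = 100/399 ≈ 0.251 in
P − Ia = 10.730 − 0.251 = 418127/39900 ≈ 10.479 in (> 0, runoff occurs)
Runoff Q = (P−Ia)²/(P−Ia+S) = (10.479)²/(10.479+1.253) = 174830188129/18678267300 ≈ 9.360 in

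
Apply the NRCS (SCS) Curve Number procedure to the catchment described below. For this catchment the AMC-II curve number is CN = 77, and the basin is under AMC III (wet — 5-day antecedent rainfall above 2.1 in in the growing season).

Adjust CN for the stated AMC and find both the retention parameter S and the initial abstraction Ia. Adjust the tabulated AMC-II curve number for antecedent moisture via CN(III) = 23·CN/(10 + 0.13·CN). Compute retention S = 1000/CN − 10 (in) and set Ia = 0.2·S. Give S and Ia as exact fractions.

Wet (AMC III): CN(III) = 23·77/(10 + 0.13·77) = 1771/(2001/100) = 7700/87 ≈ 88.506
S = 1000/(7700/87) − 10 = 100/77 in ≈ 1.299 in
Ia = 0.2S: 0.2·1.299 = 0.260 in (exactly 20/77)

S = 100/77 in ≈ 1.299 in; Ia = 20/77 in ≈ 0.260 in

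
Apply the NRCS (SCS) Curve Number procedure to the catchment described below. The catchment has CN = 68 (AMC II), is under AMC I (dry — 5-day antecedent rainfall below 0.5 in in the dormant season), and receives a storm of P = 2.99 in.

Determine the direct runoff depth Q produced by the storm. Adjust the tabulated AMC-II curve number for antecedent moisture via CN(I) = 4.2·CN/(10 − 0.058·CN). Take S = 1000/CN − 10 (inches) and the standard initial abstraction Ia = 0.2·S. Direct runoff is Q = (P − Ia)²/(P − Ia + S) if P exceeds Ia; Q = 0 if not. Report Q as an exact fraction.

Dry (AMC I): CN(I) = 4.2·68/(10 − 0.058·68) = (1428/5)/(757/125) = 35700/757 ≈ 47.160
S = 1000/(35700/757) − 10 = 4000/357 in ≈ 11.204 in
Initial abstraction Ia = S/5 = (4000/357)/5 = 800/357 ≈ 2.241 in
Since P=2.990 > Ia=2.241: effective rainfall P−Ia = 26743/35700 in
Q: (26743/35700)² ÷ (426743/35700) = 715188049/15234725100 in (≈ 0.047 in)

Q = 715188049/15234725100 in ≈ 0.047 in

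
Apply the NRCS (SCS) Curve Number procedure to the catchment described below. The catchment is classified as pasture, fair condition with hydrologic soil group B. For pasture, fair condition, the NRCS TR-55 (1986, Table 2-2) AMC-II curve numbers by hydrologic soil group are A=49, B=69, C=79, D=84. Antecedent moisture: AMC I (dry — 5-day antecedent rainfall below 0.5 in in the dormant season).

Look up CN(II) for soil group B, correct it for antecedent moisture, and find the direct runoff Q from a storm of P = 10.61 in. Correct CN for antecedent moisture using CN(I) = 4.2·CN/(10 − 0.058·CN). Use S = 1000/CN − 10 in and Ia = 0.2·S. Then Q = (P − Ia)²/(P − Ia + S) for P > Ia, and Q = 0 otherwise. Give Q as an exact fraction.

Q = 1506483757321/402443666100 in ≈ 3.743 in

NRCS table: pasture, fair condition, soil group B → CN(II) = 69
Dry (AMC I): CN(I) = 4.2·69/(10 − 0.058·69) = (1449/5)/(2999/500) = 144900/2999 ≈ 48.316
Max retention: S = 1000/(144900/2999) − 10 = 15500/1449 in (≈ 10.697 in)
Ia = 0.2S: 0.2·10.697 = 2.139 in (exactly 3100/1449)
Since P=10.610 > Ia=2.139: effective rainfall P−Ia = 1227389/144900 in
Q = (1227389/144900)²/((1227389/144900) + 15500/1449) = (1506483757321/20996010000)/(2777389/144900) = 1506483757321/402443666100 in ≈ 3.743 in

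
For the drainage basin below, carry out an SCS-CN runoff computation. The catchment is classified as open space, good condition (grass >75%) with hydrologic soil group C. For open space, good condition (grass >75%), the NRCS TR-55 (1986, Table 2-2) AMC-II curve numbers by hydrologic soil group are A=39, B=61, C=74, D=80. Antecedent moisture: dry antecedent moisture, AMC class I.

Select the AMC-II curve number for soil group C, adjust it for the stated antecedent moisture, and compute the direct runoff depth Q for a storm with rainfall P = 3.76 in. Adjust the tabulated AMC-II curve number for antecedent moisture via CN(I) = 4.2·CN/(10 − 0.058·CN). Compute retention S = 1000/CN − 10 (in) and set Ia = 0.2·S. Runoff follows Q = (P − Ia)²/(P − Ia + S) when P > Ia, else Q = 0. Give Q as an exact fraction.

NRCS table: open space, good condition (grass >75%), soil group C → CN(II) = 74
Adjust CN=74 to AMC I: 4.2·74/(10 − 0.058·74) → (1554/5) ÷ (1427/250) = 77700/1427 ≈ 54.450
Retention S: 1000/CN − 10 with CN=54.450 → S = 6500/777 ≈ 8.366 in
Initial abstraction Ia = S/5 = (6500/777)/5 = 1300/777 ≈ 1.673 in
Since P=3.760 > Ia=1.673: effective rainfall P−Ia = 40538/19425 in
Q = (40538/19425)²/((40538/19425) + 6500/777) = (1643329444/377330625)/(203038/19425) = 821664722/1972006575 in ≈ 0.417 in

Q = 821664722/1972006575 in ≈ 0.417 in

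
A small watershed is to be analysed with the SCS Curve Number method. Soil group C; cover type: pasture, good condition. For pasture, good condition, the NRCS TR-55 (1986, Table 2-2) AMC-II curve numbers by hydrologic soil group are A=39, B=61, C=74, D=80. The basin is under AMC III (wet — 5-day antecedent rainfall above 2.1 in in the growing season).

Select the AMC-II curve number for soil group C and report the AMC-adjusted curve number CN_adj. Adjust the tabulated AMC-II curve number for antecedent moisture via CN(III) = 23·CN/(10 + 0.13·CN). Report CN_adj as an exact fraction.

NRCS table: pasture, good condition, soil group C → CN(II) = 74
CN(III) from CN(II)=74: (23·74)/(10 + 0.13·74) = 85100/981 ≈ 86.748

CN_adj = 85100/981 ≈ 86.748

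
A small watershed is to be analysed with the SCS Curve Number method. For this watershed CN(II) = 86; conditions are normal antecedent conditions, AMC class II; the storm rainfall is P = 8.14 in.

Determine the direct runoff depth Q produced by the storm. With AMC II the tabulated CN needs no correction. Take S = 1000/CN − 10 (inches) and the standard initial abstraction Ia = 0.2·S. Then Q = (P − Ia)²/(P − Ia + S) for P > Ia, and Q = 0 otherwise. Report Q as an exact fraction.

Q = 282273601/43647150 in ≈ 6.467 in

CN(II) = 86; AMC II needs no correction.
Max retention: S = 1000/86 − 10 = 70/43 in (≈ 1.628 in)
Ia = 0.2·(70/43) = 14/43 in ≈ 0.326 in
Since P=8.140 > Ia=0.326: effective rainfall P−Ia = 16801/2150 in
Runoff Q = (P−Ia)²/(P−Ia+S) = (7.814)²/(7.814+1.628) = 282273601/43647150 ≈ 6.467 in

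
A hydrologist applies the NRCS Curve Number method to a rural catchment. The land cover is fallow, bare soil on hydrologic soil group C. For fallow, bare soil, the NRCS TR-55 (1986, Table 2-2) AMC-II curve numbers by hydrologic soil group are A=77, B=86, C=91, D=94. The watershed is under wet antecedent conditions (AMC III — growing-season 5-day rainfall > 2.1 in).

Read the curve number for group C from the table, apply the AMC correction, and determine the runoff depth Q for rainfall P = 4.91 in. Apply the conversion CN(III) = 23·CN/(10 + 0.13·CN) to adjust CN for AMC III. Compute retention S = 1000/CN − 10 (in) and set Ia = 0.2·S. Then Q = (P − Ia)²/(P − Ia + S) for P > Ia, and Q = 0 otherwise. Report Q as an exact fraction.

Q = 1019419373569/230159465900 in ≈ 4.429 in

NRCS table: fallow, bare soil, soil group C → CN(II) = 91
CN(III) from CN(II)=91: (23·91)/(10 + 0.13·91) = 209300/2183 ≈ 95.877
Max retention: S = 1000/(209300/2183) − 10 = 900/2093 in (≈ 0.430 in)
Initial abstraction Ia = S/5 = (900/2093)/5 = 180/2093 ≈ 0.086 in
Since P=4.910 > Ia=0.086: effective rainfall P−Ia = 1009663/209300 in
Runoff Q = (P−Ia)²/(P−Ia+S) = (4.824)²/(4.824+0.430) = 1019419373569/230159465900 ≈ 4.429 in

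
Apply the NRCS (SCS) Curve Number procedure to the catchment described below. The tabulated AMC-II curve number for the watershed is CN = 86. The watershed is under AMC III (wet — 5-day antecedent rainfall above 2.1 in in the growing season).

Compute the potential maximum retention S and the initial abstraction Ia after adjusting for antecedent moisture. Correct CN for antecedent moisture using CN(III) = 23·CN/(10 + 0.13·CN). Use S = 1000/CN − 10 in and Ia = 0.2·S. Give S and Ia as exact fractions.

S = 700/989 in ≈ 0.708 in; Ia = 140/989 in ≈ 0.142 in

CN(III) from CN(II)=86: (23·86)/(10 + 0.13·86) = 98900/1059 ≈ 93.390
S = 1000/(98900/1059) − 10 = 700/989 in ≈ 0.708 in
Initial abstraction Ia = S/5 = (700/989)/5 = 140/989 ≈ 0.142 in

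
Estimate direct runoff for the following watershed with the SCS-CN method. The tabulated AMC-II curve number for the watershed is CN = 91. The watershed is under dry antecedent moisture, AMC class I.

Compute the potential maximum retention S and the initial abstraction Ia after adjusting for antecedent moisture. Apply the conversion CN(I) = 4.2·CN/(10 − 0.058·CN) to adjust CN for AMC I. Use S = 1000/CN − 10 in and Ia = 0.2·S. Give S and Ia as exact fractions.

S = 1500/637 in ≈ 2.355 in; Ia = 300/637 in ≈ 0.471 in

Adjust CN=91 to AMC I: 4.2·91/(10 − 0.058·91) → (1911/5) ÷ (2361/500) = 63700/787 ≈ 80.940
Retention S: 1000/CN − 10 with CN=80.940 → S = 1500/637 ≈ 2.355 in
Initial abstraction Ia = S/5 = (1500/637)/5 = 300/637 ≈ 0.471 in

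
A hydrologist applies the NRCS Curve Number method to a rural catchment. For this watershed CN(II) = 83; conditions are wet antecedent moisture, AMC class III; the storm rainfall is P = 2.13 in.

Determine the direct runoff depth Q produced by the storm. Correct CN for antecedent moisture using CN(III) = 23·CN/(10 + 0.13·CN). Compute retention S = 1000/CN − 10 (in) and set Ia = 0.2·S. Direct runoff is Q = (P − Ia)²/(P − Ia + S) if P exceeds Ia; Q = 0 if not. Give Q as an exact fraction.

Adjust CN=83 to AMC III: 23·83/(10 + 0.13·83) → 1909 ÷ (2079/100) = 190900/2079 ≈ 91.823
S = 1000/(190900/2079) − 10 = 1700/1909 in ≈ 0.891 in
Initial abstraction Ia = S/5 = (1700/1909)/5 = 340/1909 ≈ 0.178 in
Excess rainfall: 2.130 − 0.178 = 1.952 in; P > Ia so Q > 0
Runoff Q = (P−Ia)²/(P−Ia+S) = (1.952)²/(1.952+0.891) = 138843428689/103585585300 ≈ 1.340 in

Q = 138843428689/103585585300 in ≈ 1.340 in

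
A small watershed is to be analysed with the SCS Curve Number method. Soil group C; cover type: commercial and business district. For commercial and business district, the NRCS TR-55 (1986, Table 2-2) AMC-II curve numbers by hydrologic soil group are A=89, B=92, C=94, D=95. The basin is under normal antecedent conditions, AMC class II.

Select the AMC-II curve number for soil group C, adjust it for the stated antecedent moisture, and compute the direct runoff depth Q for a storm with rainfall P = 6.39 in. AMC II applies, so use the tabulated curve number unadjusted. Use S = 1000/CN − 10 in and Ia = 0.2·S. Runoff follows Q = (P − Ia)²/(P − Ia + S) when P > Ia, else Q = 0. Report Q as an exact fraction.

Q = 288767163/50811700 in ≈ 5.683 in

NRCS table: commercial and business district, soil group C → CN(II) = 94
AMC II — tabulated CN = 94 applies directly.
S = 1000/94 − 10 = 30/47 in ≈ 0.638 in
Initial abstraction Ia = S/5 = (30/47)/5 = 6/47 ≈ 0.128 in
P − Ia = 6.390 − 0.128 = 29433/4700 ≈ 6.262 in (> 0, runoff occurs)
Runoff Q = (P−Ia)²/(P−Ia+S) = (6.262)²/(6.262+0.638) = 288767163/50811700 ≈ 5.683 in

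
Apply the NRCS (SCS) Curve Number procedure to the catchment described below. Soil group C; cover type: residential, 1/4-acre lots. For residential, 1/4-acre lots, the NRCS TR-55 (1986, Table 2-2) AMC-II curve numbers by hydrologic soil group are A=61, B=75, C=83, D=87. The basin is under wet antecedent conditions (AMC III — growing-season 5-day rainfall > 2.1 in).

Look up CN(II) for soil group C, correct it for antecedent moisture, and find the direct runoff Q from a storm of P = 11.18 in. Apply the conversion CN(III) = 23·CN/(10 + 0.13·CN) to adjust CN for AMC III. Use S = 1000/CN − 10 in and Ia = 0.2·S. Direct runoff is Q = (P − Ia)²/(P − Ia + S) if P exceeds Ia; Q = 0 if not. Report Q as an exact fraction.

NRCS table: residential, 1/4-acre lots, soil group C → CN(II) = 83
Adjust CN=83 to AMC III: 23·83/(10 + 0.13·83) → 1909 ÷ (2079/100) = 190900/2079 ≈ 91.823
Max retention: S = 1000/(190900/2079) − 10 = 1700/1909 in (≈ 0.891 in)
Ia = 0.2S: 0.2·0.891 = 0.178 in (exactly 340/1909)
Since P=11.180 > Ia=0.178: effective rainfall P−Ia = 1050131/95450 in
Runoff Q = (P−Ia)²/(P−Ia+S) = (11.002)²/(11.002+0.891) = 1102775117161/108348253950 ≈ 10.178 in

Q = 1102775117161/108348253950 in ≈ 10.178 in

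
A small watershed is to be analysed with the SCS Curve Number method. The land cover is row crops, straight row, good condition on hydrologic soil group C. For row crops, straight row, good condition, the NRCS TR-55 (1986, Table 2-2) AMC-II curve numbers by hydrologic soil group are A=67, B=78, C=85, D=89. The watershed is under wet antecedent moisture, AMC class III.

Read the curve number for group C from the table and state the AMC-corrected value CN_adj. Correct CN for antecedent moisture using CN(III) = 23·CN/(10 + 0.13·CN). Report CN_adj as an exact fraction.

CN_adj = 39100/421 ≈ 92.874

NRCS table: row crops, straight row, good condition, soil group C → CN(II) = 85
Adjust CN=85 to AMC III: 23·85/(10 + 0.13·85) → 1955 ÷ (421/20) = 39100/421 ≈ 92.874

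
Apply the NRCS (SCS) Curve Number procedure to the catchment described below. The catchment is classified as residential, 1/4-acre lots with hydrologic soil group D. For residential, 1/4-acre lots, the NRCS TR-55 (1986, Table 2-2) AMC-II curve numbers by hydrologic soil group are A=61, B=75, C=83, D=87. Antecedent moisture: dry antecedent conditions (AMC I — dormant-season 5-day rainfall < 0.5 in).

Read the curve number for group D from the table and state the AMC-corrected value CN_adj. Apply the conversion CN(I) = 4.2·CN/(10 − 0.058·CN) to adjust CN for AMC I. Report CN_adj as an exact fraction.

CN_adj = 182700/2477 ≈ 73.759

NRCS table: residential, 1/4-acre lots, soil group D → CN(II) = 87
CN(I) from CN(II)=87: (4.2·87)/(10 − 0.058·87) = 182700/2477 ≈ 73.759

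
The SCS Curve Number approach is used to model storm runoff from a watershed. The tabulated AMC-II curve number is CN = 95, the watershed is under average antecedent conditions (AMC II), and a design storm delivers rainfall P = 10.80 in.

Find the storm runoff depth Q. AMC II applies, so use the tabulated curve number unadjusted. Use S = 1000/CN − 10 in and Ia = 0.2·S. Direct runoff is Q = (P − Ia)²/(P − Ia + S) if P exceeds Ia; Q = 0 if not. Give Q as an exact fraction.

AMC II — tabulated CN = 95 applies directly.
Max retention: S = 1000/95 − 10 = 10/19 in (≈ 0.526 in)
Ia = 0.2S: 0.2·0.526 = 0.105 in (exactly 2/19)
Since P=10.800 > Ia=0.105: effective rainfall P−Ia = 1016/95 in
Q: (1016/95)² ÷ (1066/95) = 516128/50635 in (≈ 10.193 in)

Q = 516128/50635 in ≈ 10.193 in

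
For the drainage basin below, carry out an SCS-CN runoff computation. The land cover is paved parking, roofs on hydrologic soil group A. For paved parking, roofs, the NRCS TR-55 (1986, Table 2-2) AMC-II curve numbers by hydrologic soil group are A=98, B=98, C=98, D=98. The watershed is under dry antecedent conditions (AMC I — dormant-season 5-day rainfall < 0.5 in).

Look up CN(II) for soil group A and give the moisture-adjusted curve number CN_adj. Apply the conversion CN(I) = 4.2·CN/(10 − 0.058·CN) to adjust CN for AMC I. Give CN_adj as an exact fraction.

CN_adj = 102900/1079 ≈ 95.366

NRCS table: paved parking, roofs, soil group A → CN(II) = 98
Dry (AMC I): CN(I) = 4.2·98/(10 − 0.058·98) = (2058/5)/(1079/250) = 102900/1079 ≈ 95.366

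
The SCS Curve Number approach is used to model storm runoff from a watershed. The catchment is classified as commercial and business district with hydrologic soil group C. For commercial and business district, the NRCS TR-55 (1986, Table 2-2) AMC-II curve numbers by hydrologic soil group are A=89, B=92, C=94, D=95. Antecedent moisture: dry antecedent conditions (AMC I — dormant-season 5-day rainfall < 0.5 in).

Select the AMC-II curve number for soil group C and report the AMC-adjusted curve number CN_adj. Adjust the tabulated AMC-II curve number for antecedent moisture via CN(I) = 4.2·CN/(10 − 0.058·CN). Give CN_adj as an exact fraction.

CN_adj = 32900/379 ≈ 86.807

NRCS table: commercial and business district, soil group C → CN(II) = 94
Dry (AMC I): CN(I) = 4.2·94/(10 − 0.058·94) = (1974/5)/(1137/250) = 32900/379 ≈ 86.807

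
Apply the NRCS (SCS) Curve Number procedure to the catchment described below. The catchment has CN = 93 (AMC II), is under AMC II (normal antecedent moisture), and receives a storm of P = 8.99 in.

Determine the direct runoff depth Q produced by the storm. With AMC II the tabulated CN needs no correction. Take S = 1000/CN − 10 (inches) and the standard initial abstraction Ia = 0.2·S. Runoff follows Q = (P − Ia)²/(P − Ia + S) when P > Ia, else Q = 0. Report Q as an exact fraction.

AMC II — tabulated CN = 93 applies directly.
Max retention: S = 1000/93 − 10 = 70/93 in (≈ 0.753 in)
Ia = 0.2·(70/93) = 14/93 in ≈ 0.151 in
Excess rainfall: 8.990 − 0.151 = 8.839 in; P > Ia so Q > 0
Q = (82207/9300)²/((82207/9300) + 70/93) = (6757990849/86490000)/(89207/9300) = 6757990849/829625100 in ≈ 8.146 in

Q = 6757990849/829625100 in ≈ 8.146 in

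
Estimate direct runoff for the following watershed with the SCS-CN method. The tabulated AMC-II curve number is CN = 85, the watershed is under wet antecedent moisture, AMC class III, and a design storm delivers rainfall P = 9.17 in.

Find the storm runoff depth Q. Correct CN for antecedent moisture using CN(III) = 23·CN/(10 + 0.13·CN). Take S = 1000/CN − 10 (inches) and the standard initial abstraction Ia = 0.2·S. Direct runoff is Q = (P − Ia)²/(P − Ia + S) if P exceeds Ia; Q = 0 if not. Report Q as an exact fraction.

CN(III) from CN(II)=85: (23·85)/(10 + 0.13·85) = 39100/421 ≈ 92.874
S = 1000/(39100/421) − 10 = 300/391 in ≈ 0.767 in
Initial abstraction Ia = S/5 = (300/391)/5 = 60/391 ≈ 0.153 in
Excess rainfall: 9.170 − 0.153 = 9.017 in; P > Ia so Q > 0
Runoff Q = (P−Ia)²/(P−Ia+S) = (9.017)²/(9.017+0.767) = 124289387209/14957587700 ≈ 8.309 in

Q = 124289387209/14957587700 in ≈ 8.309 in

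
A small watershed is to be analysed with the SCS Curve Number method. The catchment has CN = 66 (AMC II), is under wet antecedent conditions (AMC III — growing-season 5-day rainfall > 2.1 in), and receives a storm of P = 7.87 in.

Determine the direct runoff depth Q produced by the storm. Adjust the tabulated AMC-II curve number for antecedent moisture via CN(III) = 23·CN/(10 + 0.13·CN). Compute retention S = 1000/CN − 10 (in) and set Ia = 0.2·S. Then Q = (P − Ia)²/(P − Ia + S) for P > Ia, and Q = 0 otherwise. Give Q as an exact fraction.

CN(III) from CN(II)=66: (23·66)/(10 + 0.13·66) = 75900/929 ≈ 81.701
S = 1000/(75900/929) − 10 = 1700/759 in ≈ 2.240 in
Ia = 0.2·(1700/759) = 340/759 in ≈ 0.448 in
Since P=7.870 > Ia=0.448: effective rainfall P−Ia = 563333/75900 in
Runoff Q = (P−Ia)²/(P−Ia+S) = (7.422)²/(7.422+2.240) = 317344068889/55659974700 ≈ 5.701 in

Q = 317344068889/55659974700 in ≈ 5.701 in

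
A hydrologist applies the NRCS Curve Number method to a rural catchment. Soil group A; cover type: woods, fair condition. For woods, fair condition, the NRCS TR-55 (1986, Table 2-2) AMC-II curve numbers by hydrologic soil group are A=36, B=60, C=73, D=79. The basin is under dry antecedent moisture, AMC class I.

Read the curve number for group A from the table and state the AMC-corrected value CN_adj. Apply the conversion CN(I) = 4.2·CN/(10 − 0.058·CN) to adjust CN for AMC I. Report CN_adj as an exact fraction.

CN_adj = 18900/989 ≈ 19.110

NRCS table: woods, fair condition, soil group A → CN(II) = 36
Dry (AMC I): CN(I) = 4.2·36/(10 − 0.058·36) = (756/5)/(989/125) = 18900/989 ≈ 19.110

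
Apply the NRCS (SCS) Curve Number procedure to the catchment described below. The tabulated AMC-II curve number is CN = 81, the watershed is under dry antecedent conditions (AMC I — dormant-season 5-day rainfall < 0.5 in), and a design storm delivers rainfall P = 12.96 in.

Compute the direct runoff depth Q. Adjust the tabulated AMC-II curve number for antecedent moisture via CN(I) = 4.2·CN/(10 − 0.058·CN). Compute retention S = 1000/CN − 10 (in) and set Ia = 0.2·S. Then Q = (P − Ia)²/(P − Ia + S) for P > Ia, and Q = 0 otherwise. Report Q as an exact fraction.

Adjust CN=81 to AMC I: 4.2·81/(10 − 0.058·81) → (1701/5) ÷ (2651/500) = 170100/2651 ≈ 64.164
S = 1000/(170100/2651) − 10 = 9500/1701 in ≈ 5.585 in
Ia = 0.2·(9500/1701) = 1900/1701 in ≈ 1.117 in
Since P=12.960 > Ia=1.117: effective rainfall P−Ia = 503624/42525 in
Q: (503624/42525)² ÷ (741124/42525) = 63409283344/7879074525 in (≈ 8.048 in)

Q = 63409283344/7879074525 in ≈ 8.048 in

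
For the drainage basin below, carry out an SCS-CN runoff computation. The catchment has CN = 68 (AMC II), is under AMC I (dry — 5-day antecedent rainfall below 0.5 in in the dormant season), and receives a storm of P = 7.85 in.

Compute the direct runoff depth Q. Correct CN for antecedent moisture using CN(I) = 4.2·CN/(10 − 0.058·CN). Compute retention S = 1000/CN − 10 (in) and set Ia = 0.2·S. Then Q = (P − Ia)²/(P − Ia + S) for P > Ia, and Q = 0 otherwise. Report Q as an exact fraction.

Q = 1603922401/857149860 in ≈ 1.871 in

Adjust CN=68 to AMC I: 4.2·68/(10 − 0.058·68) → (1428/5) ÷ (757/125) = 35700/757 ≈ 47.160
Retention S: 1000/CN − 10 with CN=47.160 → S = 4000/357 ≈ 11.204 in
Initial abstraction Ia = S/5 = (4000/357)/5 = 800/357 ≈ 2.241 in
P − Ia = 7.850 − 2.241 = 40049/7140 ≈ 5.609 in (> 0, runoff occurs)
Runoff Q = (P−Ia)²/(P−Ia+S) = (5.609)²/(5.609+11.204) = 1603922401/857149860 ≈ 1.871 in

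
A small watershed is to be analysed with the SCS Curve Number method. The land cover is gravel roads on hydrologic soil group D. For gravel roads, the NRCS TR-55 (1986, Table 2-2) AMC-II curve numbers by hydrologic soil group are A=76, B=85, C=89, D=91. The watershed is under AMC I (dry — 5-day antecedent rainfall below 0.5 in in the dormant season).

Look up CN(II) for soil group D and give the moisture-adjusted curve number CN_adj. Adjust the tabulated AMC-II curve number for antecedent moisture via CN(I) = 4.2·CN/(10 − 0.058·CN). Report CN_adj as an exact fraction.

CN_adj = 63700/787 ≈ 80.940

NRCS table: gravel roads, soil group D → CN(II) = 91
CN(I) from CN(II)=91: (4.2·91)/(10 − 0.058·91) = 63700/787 ≈ 80.940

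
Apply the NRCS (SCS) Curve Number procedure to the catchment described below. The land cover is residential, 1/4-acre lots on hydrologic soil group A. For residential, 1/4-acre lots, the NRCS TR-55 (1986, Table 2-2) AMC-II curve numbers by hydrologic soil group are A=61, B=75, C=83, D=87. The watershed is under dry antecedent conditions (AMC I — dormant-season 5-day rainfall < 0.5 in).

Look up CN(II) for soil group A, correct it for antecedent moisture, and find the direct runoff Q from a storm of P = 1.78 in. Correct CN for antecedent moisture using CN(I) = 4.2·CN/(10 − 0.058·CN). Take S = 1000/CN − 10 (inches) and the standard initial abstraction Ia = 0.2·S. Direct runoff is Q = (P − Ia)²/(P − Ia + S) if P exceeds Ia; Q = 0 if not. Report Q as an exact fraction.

NRCS table: residential, 1/4-acre lots, soil group A → CN(II) = 61
Adjust CN=61 to AMC I: 4.2·61/(10 − 0.058·61) → (1281/5) ÷ (3231/500) = 42700/1077 ≈ 39.647
Retention S: 1000/CN − 10 with CN=39.647 → S = 6500/427 ≈ 15.222 in
Initial abstraction Ia = S/5 = (6500/427)/5 = 1300/427 ≈ 3.044 in
P = 1.780 ≤ Ia = 3.044 in: entire storm abstracted, Q = 0.

Q = 0 in ≈ 0.000 in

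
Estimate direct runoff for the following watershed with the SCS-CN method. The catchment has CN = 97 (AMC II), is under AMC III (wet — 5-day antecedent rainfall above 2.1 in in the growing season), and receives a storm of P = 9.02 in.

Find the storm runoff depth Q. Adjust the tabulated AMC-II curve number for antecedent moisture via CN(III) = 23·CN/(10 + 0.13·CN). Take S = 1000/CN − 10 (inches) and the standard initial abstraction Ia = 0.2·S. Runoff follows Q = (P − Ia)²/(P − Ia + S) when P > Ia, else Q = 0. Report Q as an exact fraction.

CN(III) from CN(II)=97: (23·97)/(10 + 0.13·97) = 223100/2261 ≈ 98.673
Retention S: 1000/CN − 10 with CN=98.673 → S = 300/2231 ≈ 0.134 in
Initial abstraction Ia = S/5 = (300/2231)/5 = 60/2231 ≈ 0.027 in
P − Ia = 9.020 − 0.027 = 1003181/111550 ≈ 8.993 in (> 0, runoff occurs)
Runoff Q = (P−Ia)²/(P−Ia+S) = (8.993)²/(8.993+0.134) = 1006372118761/113578090550 ≈ 8.861 in

Q = 1006372118761/113578090550 in ≈ 8.861 in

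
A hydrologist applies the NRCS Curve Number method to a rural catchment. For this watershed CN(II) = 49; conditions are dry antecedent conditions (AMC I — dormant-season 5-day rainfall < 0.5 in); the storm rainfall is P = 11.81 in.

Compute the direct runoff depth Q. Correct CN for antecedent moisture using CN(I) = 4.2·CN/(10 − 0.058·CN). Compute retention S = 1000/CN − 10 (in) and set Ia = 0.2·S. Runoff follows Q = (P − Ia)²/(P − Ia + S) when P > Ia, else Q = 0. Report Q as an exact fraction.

Dry (AMC I): CN(I) = 4.2·49/(10 − 0.058·49) = (1029/5)/(3579/500) = 34300/1193 ≈ 28.751
Max retention: S = 1000/(34300/1193) − 10 = 8500/343 in (≈ 24.781 in)
Ia = 0.2·(8500/343) = 1700/343 in ≈ 4.956 in
Since P=11.810 > Ia=4.956: effective rainfall P−Ia = 235083/34300 in
Q: (235083/34300)² ÷ (1085083/34300) = 55264016889/37218346900 in (≈ 1.485 in)

Q = 55264016889/37218346900 in ≈ 1.485 in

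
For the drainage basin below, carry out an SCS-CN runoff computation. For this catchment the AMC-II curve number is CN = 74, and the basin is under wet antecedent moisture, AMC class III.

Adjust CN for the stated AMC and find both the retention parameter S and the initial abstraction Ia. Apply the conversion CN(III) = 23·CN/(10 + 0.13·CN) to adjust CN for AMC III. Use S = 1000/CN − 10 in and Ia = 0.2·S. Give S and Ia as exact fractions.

S = 1300/851 in ≈ 1.528 in; Ia = 260/851 in ≈ 0.306 in

Wet (AMC III): CN(III) = 23·74/(10 + 0.13·74) = 1702/(981/50) = 85100/981 ≈ 86.748
S = 1000/(85100/981) − 10 = 1300/851 in ≈ 1.528 in
Initial abstraction Ia = S/5 = (1300/851)/5 = 260/851 ≈ 0.306 in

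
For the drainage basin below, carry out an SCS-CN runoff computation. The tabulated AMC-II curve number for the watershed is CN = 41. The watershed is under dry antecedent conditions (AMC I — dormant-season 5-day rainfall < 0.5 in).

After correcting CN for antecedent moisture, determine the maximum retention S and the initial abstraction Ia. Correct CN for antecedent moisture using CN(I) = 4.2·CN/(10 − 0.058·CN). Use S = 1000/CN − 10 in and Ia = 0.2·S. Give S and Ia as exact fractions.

CN(I) from CN(II)=41: (4.2·41)/(10 − 0.058·41) = 86100/3811 ≈ 22.592
Retention S: 1000/CN − 10 with CN=22.592 → S = 29500/861 ≈ 34.262 in
Initial abstraction Ia = S/5 = (29500/861)/5 = 5900/861 ≈ 6.852 in

S = 29500/861 in ≈ 34.262 in; Ia = 5900/861 in ≈ 6.852 in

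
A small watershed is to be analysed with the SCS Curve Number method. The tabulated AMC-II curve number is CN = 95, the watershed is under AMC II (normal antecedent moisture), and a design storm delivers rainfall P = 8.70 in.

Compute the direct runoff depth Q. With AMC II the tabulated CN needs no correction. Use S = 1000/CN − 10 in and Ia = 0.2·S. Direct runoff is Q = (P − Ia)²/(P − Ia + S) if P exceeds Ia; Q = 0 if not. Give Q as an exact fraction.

Q = 2666689/329270 in ≈ 8.099 in

Average conditions: CN = 95 (no AMC adjustment).
Retention S: 1000/CN − 10 with CN=95.000 → S = 10/19 ≈ 0.526 in
Ia = 0.2·(10/19) = 2/19 in ≈ 0.105 in
P − Ia = 8.700 − 0.105 = 1633/190 ≈ 8.595 in (> 0, runoff occurs)
Q: (1633/190)² ÷ (1733/190) = 2666689/329270 in (≈ 8.099 in)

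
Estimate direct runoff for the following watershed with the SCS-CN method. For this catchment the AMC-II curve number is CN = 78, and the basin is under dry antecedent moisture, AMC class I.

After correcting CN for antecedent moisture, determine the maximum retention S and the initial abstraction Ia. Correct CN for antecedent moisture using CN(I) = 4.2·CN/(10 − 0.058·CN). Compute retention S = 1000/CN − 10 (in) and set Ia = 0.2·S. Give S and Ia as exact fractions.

Dry (AMC I): CN(I) = 4.2·78/(10 − 0.058·78) = (1638/5)/(1369/250) = 81900/1369 ≈ 59.825
Retention S: 1000/CN − 10 with CN=59.825 → S = 5500/819 ≈ 6.716 in
Initial abstraction Ia = S/5 = (5500/819)/5 = 1100/819 ≈ 1.343 in

S = 5500/819 in ≈ 6.716 in; Ia = 1100/819 in ≈ 1.343 in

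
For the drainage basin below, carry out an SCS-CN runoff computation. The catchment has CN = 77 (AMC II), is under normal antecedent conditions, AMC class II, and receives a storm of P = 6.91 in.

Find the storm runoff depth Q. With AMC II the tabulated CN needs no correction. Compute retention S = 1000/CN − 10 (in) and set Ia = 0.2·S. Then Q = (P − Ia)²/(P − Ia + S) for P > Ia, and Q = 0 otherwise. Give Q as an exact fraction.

CN(II) = 77; AMC II needs no correction.
S = 1000/77 − 10 = 230/77 in ≈ 2.987 in
Initial abstraction Ia = S/5 = (230/77)/5 = 46/77 ≈ 0.597 in
P − Ia = 6.910 − 0.597 = 48607/7700 ≈ 6.313 in (> 0, runoff occurs)
Runoff Q = (P−Ia)²/(P−Ia+S) = (6.313)²/(6.313+2.987) = 2362640449/551373900 ≈ 4.285 in

Q = 2362640449/551373900 in ≈ 4.285 in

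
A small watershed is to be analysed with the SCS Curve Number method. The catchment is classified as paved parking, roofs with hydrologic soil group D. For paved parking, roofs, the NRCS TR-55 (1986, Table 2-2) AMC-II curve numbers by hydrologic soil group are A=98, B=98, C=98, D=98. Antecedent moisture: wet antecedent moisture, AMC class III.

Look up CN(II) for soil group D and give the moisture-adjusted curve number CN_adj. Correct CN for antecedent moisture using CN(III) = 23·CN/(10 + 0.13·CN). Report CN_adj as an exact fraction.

CN_adj = 112700/1137 ≈ 99.120

NRCS table: paved parking, roofs, soil group D → CN(II) = 98
Wet (AMC III): CN(III) = 23·98/(10 + 0.13·98) = 2254/(1137/50) = 112700/1137 ≈ 99.120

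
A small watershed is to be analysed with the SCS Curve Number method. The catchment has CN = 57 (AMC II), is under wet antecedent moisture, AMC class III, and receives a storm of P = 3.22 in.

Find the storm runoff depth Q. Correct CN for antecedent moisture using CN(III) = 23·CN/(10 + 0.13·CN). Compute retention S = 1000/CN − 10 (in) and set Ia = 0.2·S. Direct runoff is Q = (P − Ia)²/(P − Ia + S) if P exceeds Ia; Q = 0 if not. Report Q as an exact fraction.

Q = 28247861041/25110304050 in ≈ 1.125 in

Adjust CN=57 to AMC III: 23·57/(10 + 0.13·57) → 1311 ÷ (1741/100) = 131100/1741 ≈ 75.302
S = 1000/(131100/1741) − 10 = 4300/1311 in ≈ 3.280 in
Ia = 0.2·(4300/1311) = 860/1311 in ≈ 0.656 in
Since P=3.220 > Ia=0.656: effective rainfall P−Ia = 168071/65550 in
Q = (168071/65550)²/((168071/65550) + 4300/1311) = (28247861041/4296802500)/(383071/65550) = 28247861041/25110304050 in ≈ 1.125 in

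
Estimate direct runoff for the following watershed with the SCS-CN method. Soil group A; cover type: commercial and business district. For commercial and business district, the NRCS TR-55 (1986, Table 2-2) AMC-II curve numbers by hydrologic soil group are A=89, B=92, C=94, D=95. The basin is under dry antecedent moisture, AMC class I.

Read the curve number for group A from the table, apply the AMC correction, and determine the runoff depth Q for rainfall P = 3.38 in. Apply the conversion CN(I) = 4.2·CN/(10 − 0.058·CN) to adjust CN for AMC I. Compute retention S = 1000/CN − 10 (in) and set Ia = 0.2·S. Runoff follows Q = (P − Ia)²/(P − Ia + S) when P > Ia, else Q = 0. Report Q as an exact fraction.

Q = 68048461321/50076210450 in ≈ 1.359 in

NRCS table: commercial and business district, soil group A → CN(II) = 89
Adjust CN=89 to AMC I: 4.2·89/(10 − 0.058·89) → (1869/5) ÷ (2419/500) = 186900/2419 ≈ 77.263
Retention S: 1000/CN − 10 with CN=77.263 → S = 5500/1869 ≈ 2.943 in
Initial abstraction Ia = S/5 = (5500/1869)/5 = 1100/1869 ≈ 0.589 in
Excess rainfall: 3.380 − 0.589 = 2.791 in; P > Ia so Q > 0
Runoff Q = (P−Ia)²/(P−Ia+S) = (2.791)²/(2.791+2.943) = 68048461321/50076210450 ≈ 1.359 in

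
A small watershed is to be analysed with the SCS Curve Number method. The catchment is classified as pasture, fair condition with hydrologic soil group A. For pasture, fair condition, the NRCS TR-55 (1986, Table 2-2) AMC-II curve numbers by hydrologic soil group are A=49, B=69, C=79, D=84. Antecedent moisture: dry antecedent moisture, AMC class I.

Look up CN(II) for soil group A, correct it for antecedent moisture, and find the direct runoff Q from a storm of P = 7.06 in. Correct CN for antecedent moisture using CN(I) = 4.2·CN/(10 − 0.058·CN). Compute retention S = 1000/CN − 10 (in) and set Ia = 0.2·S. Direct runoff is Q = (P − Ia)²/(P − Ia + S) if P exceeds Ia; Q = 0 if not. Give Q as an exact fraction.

Q = 1301694241/7907504850 in ≈ 0.165 in

NRCS table: pasture, fair condition, soil group A → CN(II) = 49
Dry (AMC I): CN(I) = 4.2·49/(10 − 0.058·49) = (1029/5)/(3579/500) = 34300/1193 ≈ 28.751
S = 1000/(34300/1193) − 10 = 8500/343 in ≈ 24.781 in
Ia = 0.2·(8500/343) = 1700/343 in ≈ 4.956 in
P − Ia = 7.060 − 4.956 = 36079/17150 ≈ 2.104 in (> 0, runoff occurs)
Q: (36079/17150)² ÷ (461079/17150) = 1301694241/7907504850 in (≈ 0.165 in)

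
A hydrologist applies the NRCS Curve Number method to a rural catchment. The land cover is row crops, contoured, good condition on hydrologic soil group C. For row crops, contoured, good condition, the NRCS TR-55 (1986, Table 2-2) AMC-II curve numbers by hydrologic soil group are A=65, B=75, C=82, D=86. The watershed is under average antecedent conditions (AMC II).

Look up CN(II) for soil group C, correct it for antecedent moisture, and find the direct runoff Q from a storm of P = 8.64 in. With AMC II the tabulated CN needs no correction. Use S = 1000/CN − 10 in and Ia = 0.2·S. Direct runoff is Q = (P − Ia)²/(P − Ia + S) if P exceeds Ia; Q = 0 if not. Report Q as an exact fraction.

NRCS table: row crops, contoured, good condition, soil group C → CN(II) = 82
AMC II — tabulated CN = 82 applies directly.
Max retention: S = 1000/82 − 10 = 90/41 in (≈ 2.195 in)
Initial abstraction Ia = S/5 = (90/41)/5 = 18/41 ≈ 0.439 in
Since P=8.640 > Ia=0.439: effective rainfall P−Ia = 8406/1025 in
Q = (8406/1025)²/((8406/1025) + 90/41) = (70660836/1050625)/(10656/1025) = 1962801/303400 in ≈ 6.469 in

Q = 1962801/303400 in ≈ 6.469 in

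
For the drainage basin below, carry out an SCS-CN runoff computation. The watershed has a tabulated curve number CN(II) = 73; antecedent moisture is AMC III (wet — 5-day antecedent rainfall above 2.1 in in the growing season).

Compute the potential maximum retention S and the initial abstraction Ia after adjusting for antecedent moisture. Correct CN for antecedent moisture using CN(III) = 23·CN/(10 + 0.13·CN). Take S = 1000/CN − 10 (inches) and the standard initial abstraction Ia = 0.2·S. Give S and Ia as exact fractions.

CN(III) from CN(II)=73: (23·73)/(10 + 0.13·73) = 167900/1949 ≈ 86.147
Retention S: 1000/CN − 10 with CN=86.147 → S = 2700/1679 ≈ 1.608 in
Ia = 0.2·(2700/1679) = 540/1679 in ≈ 0.322 in

S = 2700/1679 in ≈ 1.608 in; Ia = 540/1679 in ≈ 0.322 in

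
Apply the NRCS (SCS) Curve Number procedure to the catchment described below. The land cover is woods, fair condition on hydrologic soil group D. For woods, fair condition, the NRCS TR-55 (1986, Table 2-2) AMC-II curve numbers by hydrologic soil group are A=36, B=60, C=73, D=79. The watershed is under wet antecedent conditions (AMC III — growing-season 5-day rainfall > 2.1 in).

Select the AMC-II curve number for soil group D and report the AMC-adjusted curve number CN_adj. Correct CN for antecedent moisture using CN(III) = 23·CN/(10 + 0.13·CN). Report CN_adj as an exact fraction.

NRCS table: woods, fair condition, soil group D → CN(II) = 79
Wet (AMC III): CN(III) = 23·79/(10 + 0.13·79) = 1817/(2027/100) = 181700/2027 ≈ 89.640

CN_adj = 181700/2027 ≈ 89.640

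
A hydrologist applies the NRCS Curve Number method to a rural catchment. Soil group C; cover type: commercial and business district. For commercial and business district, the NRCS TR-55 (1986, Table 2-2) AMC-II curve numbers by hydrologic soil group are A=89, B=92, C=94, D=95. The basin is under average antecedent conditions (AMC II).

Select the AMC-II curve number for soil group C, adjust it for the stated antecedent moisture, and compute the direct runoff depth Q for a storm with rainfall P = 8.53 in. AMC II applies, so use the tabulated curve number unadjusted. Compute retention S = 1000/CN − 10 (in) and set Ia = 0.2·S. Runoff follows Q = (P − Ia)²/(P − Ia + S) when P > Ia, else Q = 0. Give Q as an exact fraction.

Q = 1559539081/199707700 in ≈ 7.809 in

NRCS table: commercial and business district, soil group C → CN(II) = 94
AMC II — tabulated CN = 94 applies directly.
Retention S: 1000/CN − 10 with CN=94.000 → S = 30/47 ≈ 0.638 in
Initial abstraction Ia = S/5 = (30/47)/5 = 6/47 ≈ 0.128 in
P − Ia = 8.530 − 0.128 = 39491/4700 ≈ 8.402 in (> 0, runoff occurs)
Q: (39491/4700)² ÷ (42491/4700) = 1559539081/199707700 in (≈ 7.809 in)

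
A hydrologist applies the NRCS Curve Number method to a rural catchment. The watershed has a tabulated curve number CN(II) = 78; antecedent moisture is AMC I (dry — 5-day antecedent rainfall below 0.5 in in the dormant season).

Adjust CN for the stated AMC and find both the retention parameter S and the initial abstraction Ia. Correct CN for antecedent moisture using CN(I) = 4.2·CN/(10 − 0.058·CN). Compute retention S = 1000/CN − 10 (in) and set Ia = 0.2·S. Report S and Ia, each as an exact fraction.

Adjust CN=78 to AMC I: 4.2·78/(10 − 0.058·78) → (1638/5) ÷ (1369/250) = 81900/1369 ≈ 59.825
Max retention: S = 1000/(81900/1369) − 10 = 5500/819 in (≈ 6.716 in)
Ia = 0.2·(5500/819) = 1100/819 in ≈ 1.343 in

S = 5500/819 in ≈ 6.716 in; Ia = 1100/819 in ≈ 1.343 in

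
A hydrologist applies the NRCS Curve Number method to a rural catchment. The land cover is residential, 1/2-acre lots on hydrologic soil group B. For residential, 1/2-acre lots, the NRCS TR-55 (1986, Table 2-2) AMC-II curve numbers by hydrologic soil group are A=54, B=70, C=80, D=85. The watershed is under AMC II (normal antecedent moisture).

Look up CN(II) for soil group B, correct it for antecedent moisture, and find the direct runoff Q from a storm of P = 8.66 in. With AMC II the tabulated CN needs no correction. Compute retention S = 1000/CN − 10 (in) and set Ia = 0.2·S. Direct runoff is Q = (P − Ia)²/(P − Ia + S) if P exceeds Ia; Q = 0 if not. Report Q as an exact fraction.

Q = 7458361/1480850 in ≈ 5.037 in

NRCS table: residential, 1/2-acre lots, soil group B → CN(II) = 70
CN(II) = 70; AMC II needs no correction.
S = 1000/70 − 10 = 30/7 in ≈ 4.286 in
Initial abstraction Ia = S/5 = (30/7)/5 = 6/7 ≈ 0.857 in
P − Ia = 8.660 − 0.857 = 2731/350 ≈ 7.803 in (> 0, runoff occurs)
Q: (2731/350)² ÷ (4231/350) = 7458361/1480850 in (≈ 5.037 in)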